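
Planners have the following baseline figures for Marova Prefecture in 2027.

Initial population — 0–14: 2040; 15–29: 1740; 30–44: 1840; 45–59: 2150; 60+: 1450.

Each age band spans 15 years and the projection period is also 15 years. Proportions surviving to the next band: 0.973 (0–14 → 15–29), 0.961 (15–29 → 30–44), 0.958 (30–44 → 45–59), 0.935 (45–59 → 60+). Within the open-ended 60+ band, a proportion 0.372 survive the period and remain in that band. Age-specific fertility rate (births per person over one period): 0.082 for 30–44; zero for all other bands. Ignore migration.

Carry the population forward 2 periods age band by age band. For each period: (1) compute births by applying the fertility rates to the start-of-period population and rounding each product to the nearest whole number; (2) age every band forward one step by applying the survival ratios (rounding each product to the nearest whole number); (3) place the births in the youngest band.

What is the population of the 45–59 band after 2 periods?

Period 1:
Births: 1840 × 0.082 = 151
15–29: 2040 × 0.973 = 1985
30–44: 1740 × 0.961 = 1672
45–59: 1840 × 0.958 = 1763
60+: 2150 × 0.935 + 1450 × 0.372 = 2010 + 539 = 2549
Giving 151 / 1985 / 1672 / 1763 / 2549.
Period 2:
Births: 1672 × 0.082 = 137
15–29: 151 × 0.973 = 147
30–44: 1985 × 0.961 = 1908
45–59: 1672 × 0.958 = 1602
60+: 1763 × 0.935 + 2549 × 0.372 = 1648 + 948 = 2596
Giving 137 / 147 / 1908 / 1602 / 2596.

1602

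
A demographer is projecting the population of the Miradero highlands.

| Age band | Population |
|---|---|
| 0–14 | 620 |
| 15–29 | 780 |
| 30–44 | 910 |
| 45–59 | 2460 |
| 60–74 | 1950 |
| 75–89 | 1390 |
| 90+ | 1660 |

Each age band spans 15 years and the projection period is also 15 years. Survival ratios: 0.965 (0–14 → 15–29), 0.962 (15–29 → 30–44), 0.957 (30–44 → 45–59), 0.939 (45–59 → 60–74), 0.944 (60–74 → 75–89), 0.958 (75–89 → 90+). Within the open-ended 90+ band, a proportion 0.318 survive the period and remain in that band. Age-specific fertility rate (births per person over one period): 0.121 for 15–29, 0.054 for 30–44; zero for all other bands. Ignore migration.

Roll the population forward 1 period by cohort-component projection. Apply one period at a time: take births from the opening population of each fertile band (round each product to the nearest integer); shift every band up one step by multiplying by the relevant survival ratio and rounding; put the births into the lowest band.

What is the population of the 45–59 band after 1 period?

871

After projecting period 1:
Births: 780 × 0.121 = 94, 910 × 0.054 = 49 → 143
15–29: 620 × 0.965 = 598
30–44: 780 × 0.962 = 750
45–59: 910 × 0.957 = 871
60–74: 2460 × 0.939 = 2310
75–89: 1950 × 0.944 = 1841
90+: 1390 × 0.958 + 1660 × 0.318 = 1332 + 528 = 1860
→ [143, 598, 750, 871, 2310, 1841, 1860]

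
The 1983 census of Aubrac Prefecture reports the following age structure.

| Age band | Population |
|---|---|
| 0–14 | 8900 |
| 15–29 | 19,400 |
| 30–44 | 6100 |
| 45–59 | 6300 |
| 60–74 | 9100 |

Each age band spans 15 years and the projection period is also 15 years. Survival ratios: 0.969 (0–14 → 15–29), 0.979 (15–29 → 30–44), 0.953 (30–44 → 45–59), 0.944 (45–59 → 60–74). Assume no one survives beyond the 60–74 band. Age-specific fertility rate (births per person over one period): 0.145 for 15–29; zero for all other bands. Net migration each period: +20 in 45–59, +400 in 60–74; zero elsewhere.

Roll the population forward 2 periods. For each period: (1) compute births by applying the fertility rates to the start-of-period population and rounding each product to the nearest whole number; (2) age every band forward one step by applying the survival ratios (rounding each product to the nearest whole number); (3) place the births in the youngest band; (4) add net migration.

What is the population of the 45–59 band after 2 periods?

Let group 1 be 0–14 through group 5 = 60–74.
Period 1:
Births: 19400 * 0.145 = 2813
Group 2: 8900 * 0.969 = 8624
Group 3: 19400 * 0.979 = 18993
Group 4: 6100 * 0.953 = 5813
Group 5: 6300 * 0.944 = 5947
Net migration: Group 4 + 20 → 5833; Group 5 + 400 → 6347
→ [2813, 8624, 18993, 5833, 6347]
Period 2:
Births: 8624 * 0.145 = 1250
Group 2: 2813 * 0.969 = 2726
Group 3: 8624 * 0.979 = 8443
Group 4: 18993 * 0.953 = 18100
Group 5: 5833 * 0.944 = 5506
Net migration: Group 4 + 20 → 18120; Group 5 + 400 → 5906
→ [1250, 2726, 8443, 18120, 5906]

18120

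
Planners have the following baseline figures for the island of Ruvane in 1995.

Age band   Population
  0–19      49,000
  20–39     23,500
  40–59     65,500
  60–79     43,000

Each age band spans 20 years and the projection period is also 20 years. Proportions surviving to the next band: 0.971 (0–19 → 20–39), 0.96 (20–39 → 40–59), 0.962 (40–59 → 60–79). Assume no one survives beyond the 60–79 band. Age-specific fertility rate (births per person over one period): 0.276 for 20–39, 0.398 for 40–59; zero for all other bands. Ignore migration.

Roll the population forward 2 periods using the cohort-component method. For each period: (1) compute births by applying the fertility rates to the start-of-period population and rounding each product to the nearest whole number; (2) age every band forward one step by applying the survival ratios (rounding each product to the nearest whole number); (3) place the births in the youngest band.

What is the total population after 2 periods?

After projecting period 1:
Births: 23500 × 0.276 = 6486, 65500 × 0.398 = 26069 — total 32555
20–39: 49000 × 0.971 = 47579
40–59: 23500 × 0.96 = 22560
60–79: 65500 × 0.962 = 63011
→ [32555, 47579, 22560, 63011]
After projecting period 2:
Births: 47579 × 0.276 = 13132, 22560 × 0.398 = 8979 — total 22111
20–39: 32555 × 0.971 = 31611
40–59: 47579 × 0.96 = 45676
60–79: 22560 × 0.962 = 21703
→ [22111, 31611, 45676, 21703]
Total after period 2: 22111 + 31611 + 45676 + 21703 = 121101

121101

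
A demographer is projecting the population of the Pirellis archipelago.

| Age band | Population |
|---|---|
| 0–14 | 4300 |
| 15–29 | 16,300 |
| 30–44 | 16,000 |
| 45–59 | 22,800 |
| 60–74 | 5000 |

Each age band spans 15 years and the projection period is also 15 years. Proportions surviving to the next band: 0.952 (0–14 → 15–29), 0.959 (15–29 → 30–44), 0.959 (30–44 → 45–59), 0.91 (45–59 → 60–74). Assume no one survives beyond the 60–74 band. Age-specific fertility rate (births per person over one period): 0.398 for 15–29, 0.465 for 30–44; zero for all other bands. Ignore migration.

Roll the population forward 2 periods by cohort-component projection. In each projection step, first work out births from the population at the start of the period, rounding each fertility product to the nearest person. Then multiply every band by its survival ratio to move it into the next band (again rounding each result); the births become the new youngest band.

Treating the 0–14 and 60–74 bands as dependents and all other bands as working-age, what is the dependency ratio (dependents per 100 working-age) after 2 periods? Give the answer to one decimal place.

71.0

After projecting period 1:
Births: 16300 * 0.398 = 6487 ; 16000 * 0.465 = 7440 → 13927
15–29: 4300 * 0.952 = 4094
30–44: 16300 * 0.959 = 15632
45–59: 16000 * 0.959 = 15344
60–74: 22800 * 0.91 = 20748
Giving 13927 / 4094 / 15632 / 15344 / 20748.
After projecting period 2:
Births: 4094 * 0.398 = 1629 ; 15632 * 0.465 = 7269 → 8898
15–29: 13927 * 0.952 = 13259
30–44: 4094 * 0.959 = 3926
45–59: 15632 * 0.959 = 14991
60–74: 15344 * 0.91 = 13963
Giving 8898 / 13259 / 3926 / 14991 / 13963.
Dependents (band 0–14 + band 60–74) = 8898 + 13963 = 22861; working-age = 32176; ratio = 22861/32176 × 100 = 71.0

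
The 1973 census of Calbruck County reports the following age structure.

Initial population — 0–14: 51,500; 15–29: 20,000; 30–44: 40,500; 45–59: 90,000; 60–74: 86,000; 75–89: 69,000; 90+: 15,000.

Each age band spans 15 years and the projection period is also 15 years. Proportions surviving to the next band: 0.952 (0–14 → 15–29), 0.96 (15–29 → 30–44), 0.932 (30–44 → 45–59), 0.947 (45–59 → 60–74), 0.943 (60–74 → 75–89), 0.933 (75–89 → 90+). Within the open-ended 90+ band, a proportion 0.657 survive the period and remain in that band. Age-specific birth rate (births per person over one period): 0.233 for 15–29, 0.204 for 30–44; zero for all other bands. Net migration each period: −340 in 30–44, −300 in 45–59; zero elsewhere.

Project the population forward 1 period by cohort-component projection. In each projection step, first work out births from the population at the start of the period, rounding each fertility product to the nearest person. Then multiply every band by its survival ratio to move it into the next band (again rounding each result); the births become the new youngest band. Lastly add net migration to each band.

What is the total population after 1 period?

Period 1:
Births: 20000 × 0.233 = 4660  |  40500 × 0.204 = 8262 → total 12922
15–29: 51500 × 0.952 = 49028
30–44: 20000 × 0.96 = 19200
45–59: 40500 × 0.932 = 37746
60–74: 90000 × 0.947 = 85230
75–89: 86000 × 0.943 = 81098
90+: 69000 × 0.933 + 15000 × 0.657 = 64377 + 9855 = 74232
Net migration: 30–44 − 340 → 18860; 45–59 − 300 → 37446
End of period: [12922, 49028, 18860, 37446, 85230, 81098, 74232]
Total after period 1: 12922 + 49028 + 18860 + 37446 + 85230 + 81098 + 74232 = 358816

358816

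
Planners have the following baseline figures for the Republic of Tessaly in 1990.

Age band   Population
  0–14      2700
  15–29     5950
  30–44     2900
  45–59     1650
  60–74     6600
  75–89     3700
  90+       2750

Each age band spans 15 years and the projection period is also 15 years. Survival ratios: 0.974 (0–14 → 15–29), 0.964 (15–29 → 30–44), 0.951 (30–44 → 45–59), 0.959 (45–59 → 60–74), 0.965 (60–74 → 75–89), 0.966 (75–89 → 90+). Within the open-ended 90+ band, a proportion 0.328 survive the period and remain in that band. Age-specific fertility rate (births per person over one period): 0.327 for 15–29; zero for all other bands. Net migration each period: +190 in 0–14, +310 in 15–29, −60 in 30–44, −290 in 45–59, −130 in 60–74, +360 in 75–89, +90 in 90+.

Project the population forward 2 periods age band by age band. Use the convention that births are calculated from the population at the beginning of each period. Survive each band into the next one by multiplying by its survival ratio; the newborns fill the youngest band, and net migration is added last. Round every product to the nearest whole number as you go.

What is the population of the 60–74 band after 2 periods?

Period 1:
Births: 5950 * 0.327 = 1946
15–29: 2700 * 0.974 = 2630
30–44: 5950 * 0.964 = 5736
45–59: 2900 * 0.951 = 2758
60–74: 1650 * 0.959 = 1582
75–89: 6600 * 0.965 = 6369
90+: 3700 * 0.966 + 2750 * 0.328 = 3574 + 902 = 4476
Net migration: 0–14 + 190 → 2136; 15–29 + 310 → 2940; 30–44 − 60 → 5676; 45–59 − 290 → 2468; 60–74 − 130 → 1452; 75–89 + 360 → 6729; 90+ + 90 → 4566
Giving 2136 / 2940 / 5676 / 2468 / 1452 / 6729 / 4566.
Period 2:
Births: 2940 * 0.327 = 961
15–29: 2136 * 0.974 = 2080
30–44: 2940 * 0.964 = 2834
45–59: 5676 * 0.951 = 5398
60–74: 2468 * 0.959 = 2367
75–89: 1452 * 0.965 = 1401
90+: 6729 * 0.966 + 4566 * 0.328 = 6500 + 1498 = 7998
Net migration: 0–14 + 190 → 1151; 15–29 + 310 → 2390; 30–44 − 60 → 2774; 45–59 − 290 → 5108; 60–74 − 130 → 2237; 75–89 + 360 → 1761; 90+ + 90 → 8088
Giving 1151 / 2390 / 2774 / 5108 / 2237 / 1761 / 8088.

2237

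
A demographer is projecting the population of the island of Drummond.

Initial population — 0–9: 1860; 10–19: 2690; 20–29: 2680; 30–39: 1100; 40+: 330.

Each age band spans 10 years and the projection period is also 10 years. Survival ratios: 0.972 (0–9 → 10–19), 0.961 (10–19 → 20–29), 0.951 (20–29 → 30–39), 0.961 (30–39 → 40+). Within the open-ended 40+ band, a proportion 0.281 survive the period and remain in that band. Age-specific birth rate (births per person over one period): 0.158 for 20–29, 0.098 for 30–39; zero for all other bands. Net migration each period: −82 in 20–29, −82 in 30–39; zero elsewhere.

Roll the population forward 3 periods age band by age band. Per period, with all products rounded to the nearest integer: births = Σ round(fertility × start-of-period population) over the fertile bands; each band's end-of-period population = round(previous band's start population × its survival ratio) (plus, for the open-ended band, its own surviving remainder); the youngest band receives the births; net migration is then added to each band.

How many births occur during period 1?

531

(Groups numbered youngest = 1 to oldest = 5.)
After projecting period 1:
Births: 2680 * 0.158 = 423  |  1100 * 0.098 = 108 → total 531
Group 2: 1860 * 0.972 = 1808
Group 3: 2690 * 0.961 = 2585
Group 4: 2680 * 0.951 = 2549
Group 5: 1100 * 0.961 + 330 * 0.281 = 1057 + 93 = 1150
Net migration: Group 3 − 82 → 2503; Group 4 − 82 → 2467
End of period: [531, 1808, 2503, 2467, 1150]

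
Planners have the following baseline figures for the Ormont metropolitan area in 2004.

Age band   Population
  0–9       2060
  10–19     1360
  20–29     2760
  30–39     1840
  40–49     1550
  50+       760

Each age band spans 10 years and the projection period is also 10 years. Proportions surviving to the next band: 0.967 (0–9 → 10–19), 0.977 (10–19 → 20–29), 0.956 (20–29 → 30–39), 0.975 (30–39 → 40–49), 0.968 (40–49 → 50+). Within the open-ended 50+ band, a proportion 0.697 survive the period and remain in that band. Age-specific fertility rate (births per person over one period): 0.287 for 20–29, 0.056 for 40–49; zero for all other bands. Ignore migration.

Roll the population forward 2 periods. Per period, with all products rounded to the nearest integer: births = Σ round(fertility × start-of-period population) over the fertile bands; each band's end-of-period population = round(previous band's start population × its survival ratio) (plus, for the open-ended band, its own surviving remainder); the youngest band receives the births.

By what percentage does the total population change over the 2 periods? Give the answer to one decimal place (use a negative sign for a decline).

After projecting period 1:
Births: 2760 * 0.287 = 792  |  1550 * 0.056 = 87 — total 879
10–19: 2060 * 0.967 = 1992
20–29: 1360 * 0.977 = 1329
30–39: 2760 * 0.956 = 2639
40–49: 1840 * 0.975 = 1794
50+: 1550 * 0.968 + 760 * 0.697 = 1500 + 530 = 2030
Giving 879 / 1992 / 1329 / 2639 / 1794 / 2030.
After projecting period 2:
Births: 1329 * 0.287 = 381  |  1794 * 0.056 = 100 — total 481
10–19: 879 * 0.967 = 850
20–29: 1992 * 0.977 = 1946
30–39: 1329 * 0.956 = 1271
40–49: 2639 * 0.975 = 2573
50+: 1794 * 0.968 + 2030 * 0.697 = 1737 + 1415 = 3152
Giving 481 / 850 / 1946 / 1271 / 2573 / 3152.
Total: 10330 → 10273; change = -57; percentage change = -0.6%

-0.6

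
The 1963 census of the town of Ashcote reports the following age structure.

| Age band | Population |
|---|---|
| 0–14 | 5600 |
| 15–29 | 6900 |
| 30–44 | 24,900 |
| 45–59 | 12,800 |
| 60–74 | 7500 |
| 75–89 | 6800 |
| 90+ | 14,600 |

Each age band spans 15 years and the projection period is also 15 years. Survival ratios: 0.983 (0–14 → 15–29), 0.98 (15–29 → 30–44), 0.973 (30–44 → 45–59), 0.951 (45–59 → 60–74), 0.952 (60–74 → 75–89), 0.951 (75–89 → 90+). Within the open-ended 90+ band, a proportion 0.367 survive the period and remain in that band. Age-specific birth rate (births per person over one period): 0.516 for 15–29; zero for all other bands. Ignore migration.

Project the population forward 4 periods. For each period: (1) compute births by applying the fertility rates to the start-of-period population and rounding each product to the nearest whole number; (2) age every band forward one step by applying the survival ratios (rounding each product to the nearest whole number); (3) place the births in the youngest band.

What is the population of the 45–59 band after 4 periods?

3336

Call the groups 1 to 7, youngest first.
After projecting period 1:
Births: 6900 * 0.516 = 3560
Group 2: 5600 * 0.983 = 5505
Group 3: 6900 * 0.98 = 6762
Group 4: 24900 * 0.973 = 24228
Group 5: 12800 * 0.951 = 12173
Group 6: 7500 * 0.952 = 7140
Group 7: 6800 * 0.951 + 14600 * 0.367 = 6467 + 5358 = 11825
Giving 3560 / 5505 / 6762 / 24228 / 12173 / 7140 / 11825.
After projecting period 2:
Births: 5505 * 0.516 = 2841
Group 2: 3560 * 0.983 = 3499
Group 3: 5505 * 0.98 = 5395
Group 4: 6762 * 0.973 = 6579
Group 5: 24228 * 0.951 = 23041
Group 6: 12173 * 0.952 = 11589
Group 7: 7140 * 0.951 + 11825 * 0.367 = 6790 + 4340 = 11130
Giving 2841 / 3499 / 5395 / 6579 / 23041 / 11589 / 11130.
After projecting period 3:
Births: 3499 * 0.516 = 1805
Group 2: 2841 * 0.983 = 2793
Group 3: 3499 * 0.98 = 3429
Group 4: 5395 * 0.973 = 5249
Group 5: 6579 * 0.951 = 6257
Group 6: 23041 * 0.952 = 21935
Group 7: 11589 * 0.951 + 11130 * 0.367 = 11021 + 4085 = 15106
Giving 1805 / 2793 / 3429 / 5249 / 6257 / 21935 / 15106.
After projecting period 4:
Births: 2793 * 0.516 = 1441
Group 2: 1805 * 0.983 = 1774
Group 3: 2793 * 0.98 = 2737
Group 4: 3429 * 0.973 = 3336
Group 5: 5249 * 0.951 = 4992
Group 6: 6257 * 0.952 = 5957
Group 7: 21935 * 0.951 + 15106 * 0.367 = 20860 + 5544 = 26404
Giving 1441 / 1774 / 2737 / 3336 / 4992 / 5957 / 26404.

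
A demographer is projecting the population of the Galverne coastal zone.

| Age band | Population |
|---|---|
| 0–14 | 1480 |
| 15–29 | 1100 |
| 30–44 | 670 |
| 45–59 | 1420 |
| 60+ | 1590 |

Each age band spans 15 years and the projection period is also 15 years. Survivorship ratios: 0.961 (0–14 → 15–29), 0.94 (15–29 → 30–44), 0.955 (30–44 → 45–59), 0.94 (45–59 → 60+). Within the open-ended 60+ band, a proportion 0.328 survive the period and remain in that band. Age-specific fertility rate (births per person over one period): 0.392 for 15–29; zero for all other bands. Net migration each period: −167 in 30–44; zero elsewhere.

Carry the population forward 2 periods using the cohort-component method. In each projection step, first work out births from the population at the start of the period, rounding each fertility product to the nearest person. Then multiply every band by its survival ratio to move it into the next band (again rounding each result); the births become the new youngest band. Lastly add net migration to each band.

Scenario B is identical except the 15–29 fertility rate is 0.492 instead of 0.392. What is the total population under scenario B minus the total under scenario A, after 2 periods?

249

Period 1:
Births: 1100 × 0.392 = 431
15–29: 1480 × 0.961 = 1422
30–44: 1100 × 0.94 = 1034
45–59: 670 × 0.955 = 640
60+: 1420 × 0.94 + 1590 × 0.328 = 1335 + 522 = 1857
Net migration: 30–44 − 167 → 867
End of period: [431, 1422, 867, 640, 1857]
Period 2:
Births: 1422 × 0.392 = 557
15–29: 431 × 0.961 = 414
30–44: 1422 × 0.94 = 1337
45–59: 867 × 0.955 = 828
60+: 640 × 0.94 + 1857 × 0.328 = 602 + 609 = 1211
Net migration: 30–44 − 167 → 1170
End of period: [557, 414, 1170, 828, 1211]
Scenario A total after 2 periods: 4180
Scenario B projection —
Period 1:
Births: 1100 × 0.492 = 541
15–29: 1480 × 0.961 = 1422
30–44: 1100 × 0.94 = 1034
45–59: 670 × 0.955 = 640
60+: 1420 × 0.94 + 1590 × 0.328 = 1335 + 522 = 1857
Net migration: 30–44 − 167 → 867
End of period: [541, 1422, 867, 640, 1857]
Period 2:
Births: 1422 × 0.492 = 700
15–29: 541 × 0.961 = 520
30–44: 1422 × 0.94 = 1337
45–59: 867 × 0.955 = 828
60+: 640 × 0.94 + 1857 × 0.328 = 602 + 609 = 1211
Net migration: 30–44 − 167 → 1170
End of period: [700, 520, 1170, 828, 1211]
Scenario B total after 2 periods: 4429
Difference B − A = 4429 − 4180 = 249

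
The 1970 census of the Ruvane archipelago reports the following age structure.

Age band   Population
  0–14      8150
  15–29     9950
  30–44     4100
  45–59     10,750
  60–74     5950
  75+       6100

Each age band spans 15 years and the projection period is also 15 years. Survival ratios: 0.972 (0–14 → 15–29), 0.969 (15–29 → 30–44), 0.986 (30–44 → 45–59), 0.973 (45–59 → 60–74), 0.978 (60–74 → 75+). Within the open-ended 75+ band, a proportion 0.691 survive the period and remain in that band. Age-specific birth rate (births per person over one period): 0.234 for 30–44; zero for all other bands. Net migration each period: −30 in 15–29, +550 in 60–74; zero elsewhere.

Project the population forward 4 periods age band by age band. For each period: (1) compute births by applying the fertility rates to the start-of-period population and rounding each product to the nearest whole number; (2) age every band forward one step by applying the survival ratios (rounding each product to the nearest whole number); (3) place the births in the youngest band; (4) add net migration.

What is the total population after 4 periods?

33824

After projecting period 1:
Births: 4100 × 0.234 = 959
15–29: 8150 × 0.972 = 7922
30–44: 9950 × 0.969 = 9642
45–59: 4100 × 0.986 = 4043
60–74: 10750 × 0.973 = 10460
75+: 5950 × 0.978 + 6100 × 0.691 = 5819 + 4215 = 10034
Net migration: 15–29 − 30 → 7892; 60–74 + 550 → 11010
Population now: 0–14=959, 15–29=7892, 30–44=9642, 45–59=4043, 60–74=11010, 75+=10034
After projecting period 2:
Births: 9642 × 0.234 = 2256
15–29: 959 × 0.972 = 932
30–44: 7892 × 0.969 = 7647
45–59: 9642 × 0.986 = 9507
60–74: 4043 × 0.973 = 3934
75+: 11010 × 0.978 + 10034 × 0.691 = 10768 + 6933 = 17701
Net migration: 15–29 − 30 → 902; 60–74 + 550 → 4484
Population now: 0–14=2256, 15–29=902, 30–44=7647, 45–59=9507, 60–74=4484, 75+=17701
After projecting period 3:
Births: 7647 × 0.234 = 1789
15–29: 2256 × 0.972 = 2193
30–44: 902 × 0.969 = 874
45–59: 7647 × 0.986 = 7540
60–74: 9507 × 0.973 = 9250
75+: 4484 × 0.978 + 17701 × 0.691 = 4385 + 12231 = 16616
Net migration: 15–29 − 30 → 2163; 60–74 + 550 → 9800
Population now: 0–14=1789, 15–29=2163, 30–44=874, 45–59=7540, 60–74=9800, 75+=16616
After projecting period 4:
Births: 874 × 0.234 = 205
15–29: 1789 × 0.972 = 1739
30–44: 2163 × 0.969 = 2096
45–59: 874 × 0.986 = 862
60–74: 7540 × 0.973 = 7336
75+: 9800 × 0.978 + 16616 × 0.691 = 9584 + 11482 = 21066
Net migration: 15–29 − 30 → 1709; 60–74 + 550 → 7886
Population now: 0–14=205, 15–29=1709, 30–44=2096, 45–59=862, 60–74=7886, 75+=21066
Total after period 4: 205 + 1709 + 2096 + 862 + 7886 + 21066 = 33824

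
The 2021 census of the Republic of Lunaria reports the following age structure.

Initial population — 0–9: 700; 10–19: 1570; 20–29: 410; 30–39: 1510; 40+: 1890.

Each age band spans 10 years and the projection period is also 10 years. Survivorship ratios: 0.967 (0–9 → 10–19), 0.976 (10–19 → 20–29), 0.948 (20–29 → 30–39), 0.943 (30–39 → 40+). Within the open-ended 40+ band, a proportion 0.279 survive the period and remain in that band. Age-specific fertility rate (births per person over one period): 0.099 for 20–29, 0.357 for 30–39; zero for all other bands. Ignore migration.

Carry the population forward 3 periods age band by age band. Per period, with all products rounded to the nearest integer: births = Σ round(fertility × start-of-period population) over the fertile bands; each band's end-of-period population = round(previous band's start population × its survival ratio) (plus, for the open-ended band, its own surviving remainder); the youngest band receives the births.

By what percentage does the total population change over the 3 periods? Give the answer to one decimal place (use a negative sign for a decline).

-39.8

Period 1.
Births: 410 × 0.099 = 41  |  1510 × 0.357 = 539 → total 580
10–19: 700 × 0.967 = 677
20–29: 1570 × 0.976 = 1532
30–39: 410 × 0.948 = 389
40+: 1510 × 0.943 + 1890 × 0.279 = 1424 + 527 = 1951
Giving 580 / 677 / 1532 / 389 / 1951.
Period 2.
Births: 1532 × 0.099 = 152  |  389 × 0.357 = 139 → total 291
10–19: 580 × 0.967 = 561
20–29: 677 × 0.976 = 661
30–39: 1532 × 0.948 = 1452
40+: 389 × 0.943 + 1951 × 0.279 = 367 + 544 = 911
Giving 291 / 561 / 661 / 1452 / 911.
Period 3.
Births: 661 × 0.099 = 65  |  1452 × 0.357 = 518 → total 583
10–19: 291 × 0.967 = 281
20–29: 561 × 0.976 = 548
30–39: 661 × 0.948 = 627
40+: 1452 × 0.943 + 911 × 0.279 = 1369 + 254 = 1623
Giving 583 / 281 / 548 / 627 / 1623.
Total: 6080 → 3662; change = -2418; percentage change = -39.8%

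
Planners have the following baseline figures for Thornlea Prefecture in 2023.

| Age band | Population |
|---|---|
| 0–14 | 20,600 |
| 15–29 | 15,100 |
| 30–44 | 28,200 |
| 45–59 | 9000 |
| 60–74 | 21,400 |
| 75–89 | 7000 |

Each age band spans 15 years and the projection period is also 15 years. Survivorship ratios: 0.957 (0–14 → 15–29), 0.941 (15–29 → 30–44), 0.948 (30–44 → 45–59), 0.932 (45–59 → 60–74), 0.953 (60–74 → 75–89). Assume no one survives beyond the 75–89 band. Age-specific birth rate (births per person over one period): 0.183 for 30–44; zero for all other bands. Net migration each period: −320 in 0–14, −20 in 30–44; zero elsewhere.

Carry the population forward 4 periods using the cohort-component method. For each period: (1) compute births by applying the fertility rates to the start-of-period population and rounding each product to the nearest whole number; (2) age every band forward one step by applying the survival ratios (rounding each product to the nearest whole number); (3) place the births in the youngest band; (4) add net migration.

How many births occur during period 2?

Period 1.
Births: 28200 × 0.183 = 5161
15–29: 20600 × 0.957 = 19714
30–44: 15100 × 0.941 = 14209
45–59: 28200 × 0.948 = 26734
60–74: 9000 × 0.932 = 8388
75–89: 21400 × 0.953 = 20394
Net migration: 0–14 − 320 → 4841; 30–44 − 20 → 14189
End of period: [4841, 19714, 14189, 26734, 8388, 20394]
Period 2.
Births: 14189 × 0.183 = 2597
15–29: 4841 × 0.957 = 4633
30–44: 19714 × 0.941 = 18551
45–59: 14189 × 0.948 = 13451
60–74: 26734 × 0.932 = 24916
75–89: 8388 × 0.953 = 7994
Net migration: 0–14 − 320 → 2277; 30–44 − 20 → 18531
End of period: [2277, 4633, 18531, 13451, 24916, 7994]

2597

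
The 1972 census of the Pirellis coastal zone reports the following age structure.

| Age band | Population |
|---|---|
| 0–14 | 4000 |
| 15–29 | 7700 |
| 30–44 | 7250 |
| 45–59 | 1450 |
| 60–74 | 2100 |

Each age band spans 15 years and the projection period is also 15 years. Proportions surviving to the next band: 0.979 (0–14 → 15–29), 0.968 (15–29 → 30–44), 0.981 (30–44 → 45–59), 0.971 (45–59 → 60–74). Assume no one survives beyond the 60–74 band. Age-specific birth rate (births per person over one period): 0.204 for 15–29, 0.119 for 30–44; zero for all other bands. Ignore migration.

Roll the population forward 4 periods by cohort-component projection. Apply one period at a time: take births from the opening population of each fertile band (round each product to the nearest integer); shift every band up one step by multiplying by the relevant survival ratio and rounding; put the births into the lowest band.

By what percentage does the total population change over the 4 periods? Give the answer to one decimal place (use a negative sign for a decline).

— Period 1 —
Births: 7700 × 0.204 = 1571 ; 7250 × 0.119 = 863 — total 2434
15–29: 4000 × 0.979 = 3916
30–44: 7700 × 0.968 = 7454
45–59: 7250 × 0.981 = 7112
60–74: 1450 × 0.971 = 1408
Population now: 0–14=2434, 15–29=3916, 30–44=7454, 45–59=7112, 60–74=1408
— Period 2 —
Births: 3916 × 0.204 = 799 ; 7454 × 0.119 = 887 — total 1686
15–29: 2434 × 0.979 = 2383
30–44: 3916 × 0.968 = 3791
45–59: 7454 × 0.981 = 7312
60–74: 7112 × 0.971 = 6906
Population now: 0–14=1686, 15–29=2383, 30–44=3791, 45–59=7312, 60–74=6906
— Period 3 —
Births: 2383 × 0.204 = 486 ; 3791 × 0.119 = 451 — total 937
15–29: 1686 × 0.979 = 1651
30–44: 2383 × 0.968 = 2307
45–59: 3791 × 0.981 = 3719
60–74: 7312 × 0.971 = 7100
Population now: 0–14=937, 15–29=1651, 30–44=2307, 45–59=3719, 60–74=7100
— Period 4 —
Births: 1651 × 0.204 = 337 ; 2307 × 0.119 = 275 — total 612
15–29: 937 × 0.979 = 917
30–44: 1651 × 0.968 = 1598
45–59: 2307 × 0.981 = 2263
60–74: 3719 × 0.971 = 3611
Population now: 0–14=612, 15–29=917, 30–44=1598, 45–59=2263, 60–74=3611
Total: 22500 → 9001; change = -13499; percentage change = -60.0%

-60.0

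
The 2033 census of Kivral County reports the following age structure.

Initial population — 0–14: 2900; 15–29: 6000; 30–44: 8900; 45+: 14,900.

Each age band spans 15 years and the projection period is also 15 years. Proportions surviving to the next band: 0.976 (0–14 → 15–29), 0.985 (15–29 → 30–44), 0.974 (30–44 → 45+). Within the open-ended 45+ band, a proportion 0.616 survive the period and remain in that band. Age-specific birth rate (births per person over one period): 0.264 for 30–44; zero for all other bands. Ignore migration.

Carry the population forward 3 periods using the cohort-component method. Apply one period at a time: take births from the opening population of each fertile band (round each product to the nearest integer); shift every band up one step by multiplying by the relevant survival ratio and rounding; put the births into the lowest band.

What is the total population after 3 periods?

— Period 1 —
Births: 8900 * 0.264 = 2350
15–29: 2900 * 0.976 = 2830
30–44: 6000 * 0.985 = 5910
45+: 8900 * 0.974 + 14900 * 0.616 = 8669 + 9178 = 17847
Giving 2350 / 2830 / 5910 / 17847.
— Period 2 —
Births: 5910 * 0.264 = 1560
15–29: 2350 * 0.976 = 2294
30–44: 2830 * 0.985 = 2788
45+: 5910 * 0.974 + 17847 * 0.616 = 5756 + 10994 = 16750
Giving 1560 / 2294 / 2788 / 16750.
— Period 3 —
Births: 2788 * 0.264 = 736
15–29: 1560 * 0.976 = 1523
30–44: 2294 * 0.985 = 2260
45+: 2788 * 0.974 + 16750 * 0.616 = 2716 + 10318 = 13034
Giving 736 / 1523 / 2260 / 13034.
Total after period 3: 736 + 1523 + 2260 + 13034 = 17553

17553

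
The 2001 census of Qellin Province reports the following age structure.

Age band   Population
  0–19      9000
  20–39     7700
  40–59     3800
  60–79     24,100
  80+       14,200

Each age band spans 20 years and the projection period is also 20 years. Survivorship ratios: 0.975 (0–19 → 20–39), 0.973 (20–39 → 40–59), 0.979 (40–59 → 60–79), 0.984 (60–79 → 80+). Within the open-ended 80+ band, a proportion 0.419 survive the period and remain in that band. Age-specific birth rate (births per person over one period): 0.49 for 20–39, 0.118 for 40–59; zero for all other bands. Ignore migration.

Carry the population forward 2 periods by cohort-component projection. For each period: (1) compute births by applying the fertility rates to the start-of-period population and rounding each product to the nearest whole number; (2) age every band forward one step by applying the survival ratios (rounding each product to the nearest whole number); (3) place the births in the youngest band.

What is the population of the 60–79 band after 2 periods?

After projecting period 1:
Births: 7700 * 0.49 = 3773  |  3800 * 0.118 = 448 — total 4221
20–39: 9000 * 0.975 = 8775
40–59: 7700 * 0.973 = 7492
60–79: 3800 * 0.979 = 3720
80+: 24100 * 0.984 + 14200 * 0.419 = 23714 + 5950 = 29664
Giving 4221 / 8775 / 7492 / 3720 / 29664.
After projecting period 2:
Births: 8775 * 0.49 = 4300  |  7492 * 0.118 = 884 — total 5184
20–39: 4221 * 0.975 = 4115
40–59: 8775 * 0.973 = 8538
60–79: 7492 * 0.979 = 7335
80+: 3720 * 0.984 + 29664 * 0.419 = 3660 + 12429 = 16089
Giving 5184 / 4115 / 8538 / 7335 / 16089.

7335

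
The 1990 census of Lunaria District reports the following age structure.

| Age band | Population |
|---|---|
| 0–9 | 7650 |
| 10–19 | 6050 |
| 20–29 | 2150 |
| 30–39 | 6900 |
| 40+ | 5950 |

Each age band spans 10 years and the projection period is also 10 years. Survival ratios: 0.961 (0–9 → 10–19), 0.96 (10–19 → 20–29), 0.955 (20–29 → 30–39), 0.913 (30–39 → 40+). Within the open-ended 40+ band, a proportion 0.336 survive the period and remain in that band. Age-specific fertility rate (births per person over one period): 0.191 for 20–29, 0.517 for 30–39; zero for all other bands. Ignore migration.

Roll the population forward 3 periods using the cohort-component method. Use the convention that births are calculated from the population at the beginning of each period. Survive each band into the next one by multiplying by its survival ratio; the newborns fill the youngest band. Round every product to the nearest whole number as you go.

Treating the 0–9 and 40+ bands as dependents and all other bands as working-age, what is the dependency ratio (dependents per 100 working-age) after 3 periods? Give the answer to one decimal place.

86.8

Let band 1 be 0–9 through band 5 = 40+.
Period 1:
Births: 2150 × 0.191 = 411, 6900 × 0.517 = 3567 — total 3978
Band 2: 7650 × 0.961 = 7352
Band 3: 6050 × 0.96 = 5808
Band 4: 2150 × 0.955 = 2053
Band 5: 6900 × 0.913 + 5950 × 0.336 = 6300 + 1999 = 8299
→ [3978, 7352, 5808, 2053, 8299]
Period 2:
Births: 5808 × 0.191 = 1109, 2053 × 0.517 = 1061 — total 2170
Band 2: 3978 × 0.961 = 3823
Band 3: 7352 × 0.96 = 7058
Band 4: 5808 × 0.955 = 5547
Band 5: 2053 × 0.913 + 8299 × 0.336 = 1874 + 2788 = 4662
→ [2170, 3823, 7058, 5547, 4662]
Period 3:
Births: 7058 × 0.191 = 1348, 5547 × 0.517 = 2868 — total 4216
Band 2: 2170 × 0.961 = 2085
Band 3: 3823 × 0.96 = 3670
Band 4: 7058 × 0.955 = 6740
Band 5: 5547 × 0.913 + 4662 × 0.336 = 5064 + 1566 = 6630
→ [4216, 2085, 3670, 6740, 6630]
Dependents (band 0–9 + band 40+) = 4216 + 6630 = 10846; working-age = 12495; ratio = 10846/12495 × 100 = 86.8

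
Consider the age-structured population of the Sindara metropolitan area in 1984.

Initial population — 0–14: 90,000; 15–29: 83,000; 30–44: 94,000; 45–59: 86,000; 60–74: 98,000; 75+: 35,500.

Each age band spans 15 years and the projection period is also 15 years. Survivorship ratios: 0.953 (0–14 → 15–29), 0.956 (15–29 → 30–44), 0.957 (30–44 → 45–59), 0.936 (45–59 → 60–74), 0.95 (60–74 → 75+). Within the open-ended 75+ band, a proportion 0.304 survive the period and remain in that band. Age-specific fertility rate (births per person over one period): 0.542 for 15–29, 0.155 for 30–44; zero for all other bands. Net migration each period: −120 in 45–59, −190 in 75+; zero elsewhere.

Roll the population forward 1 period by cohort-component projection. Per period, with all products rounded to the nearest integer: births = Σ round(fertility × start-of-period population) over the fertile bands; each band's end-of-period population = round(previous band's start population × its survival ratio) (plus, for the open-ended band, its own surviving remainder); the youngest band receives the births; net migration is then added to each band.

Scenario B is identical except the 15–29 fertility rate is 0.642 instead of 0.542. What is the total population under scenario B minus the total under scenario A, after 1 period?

Let band 1 be 0–14 through band 6 = 75+.
— Period 1 —
Births: 83000 × 0.542 = 44986 ; 94000 × 0.155 = 14570 — total 59556
Band 2: 90000 × 0.953 = 85770
Band 3: 83000 × 0.956 = 79348
Band 4: 94000 × 0.957 = 89958
Band 5: 86000 × 0.936 = 80496
Band 6: 98000 × 0.95 + 35500 × 0.304 = 93100 + 10792 = 103892
Net migration: Band 4 − 120 → 89838; Band 6 − 190 → 103702
→ [59556, 85770, 79348, 89838, 80496, 103702]
Scenario A total after 1 period: 498710
Scenario B projection —
— Period 1 —
Births: 83000 × 0.642 = 53286 ; 94000 × 0.155 = 14570 — total 67856
Band 2: 90000 × 0.953 = 85770
Band 3: 83000 × 0.956 = 79348
Band 4: 94000 × 0.957 = 89958
Band 5: 86000 × 0.936 = 80496
Band 6: 98000 × 0.95 + 35500 × 0.304 = 93100 + 10792 = 103892
Net migration: Band 4 − 120 → 89838; Band 6 − 190 → 103702
→ [67856, 85770, 79348, 89838, 80496, 103702]
Scenario B total after 1 period: 507010
Difference B − A = 507010 − 498710 = 8300

8300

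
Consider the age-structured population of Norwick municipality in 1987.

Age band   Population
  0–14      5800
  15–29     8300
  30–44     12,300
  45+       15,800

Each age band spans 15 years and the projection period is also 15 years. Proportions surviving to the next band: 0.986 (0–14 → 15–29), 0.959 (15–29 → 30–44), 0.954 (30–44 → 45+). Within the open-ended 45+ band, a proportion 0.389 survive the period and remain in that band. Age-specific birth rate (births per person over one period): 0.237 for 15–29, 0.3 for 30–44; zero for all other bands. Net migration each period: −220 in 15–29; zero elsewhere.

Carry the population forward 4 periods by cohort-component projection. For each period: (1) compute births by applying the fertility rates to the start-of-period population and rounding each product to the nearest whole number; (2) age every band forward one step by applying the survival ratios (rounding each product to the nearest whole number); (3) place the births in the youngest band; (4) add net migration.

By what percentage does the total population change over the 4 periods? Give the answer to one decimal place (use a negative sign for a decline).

(Bands numbered youngest = 1 to oldest = 4.)
Period 1.
Births: 8300 * 0.237 = 1967 ; 12300 * 0.3 = 3690 → total 5657
Band 2: 5800 * 0.986 = 5719
Band 3: 8300 * 0.959 = 7960
Band 4: 12300 * 0.954 + 15800 * 0.389 = 11734 + 6146 = 17880
Net migration: Band 2 − 220 → 5499
End of period: [5657, 5499, 7960, 17880]
Period 2.
Births: 5499 * 0.237 = 1303 ; 7960 * 0.3 = 2388 → total 3691
Band 2: 5657 * 0.986 = 5578
Band 3: 5499 * 0.959 = 5274
Band 4: 7960 * 0.954 + 17880 * 0.389 = 7594 + 6955 = 14549
Net migration: Band 2 − 220 → 5358
End of period: [3691, 5358, 5274, 14549]
Period 3.
Births: 5358 * 0.237 = 1270 ; 5274 * 0.3 = 1582 → total 2852
Band 2: 3691 * 0.986 = 3639
Band 3: 5358 * 0.959 = 5138
Band 4: 5274 * 0.954 + 14549 * 0.389 = 5031 + 5660 = 10691
Net migration: Band 2 − 220 → 3419
End of period: [2852, 3419, 5138, 10691]
Period 4.
Births: 3419 * 0.237 = 810 ; 5138 * 0.3 = 1541 → total 2351
Band 2: 2852 * 0.986 = 2812
Band 3: 3419 * 0.959 = 3279
Band 4: 5138 * 0.954 + 10691 * 0.389 = 4902 + 4159 = 9061
Net migration: Band 2 − 220 → 2592
End of period: [2351, 2592, 3279, 9061]
Total: 42200 → 17283; change = -24917; percentage change = -59.0%

-59.0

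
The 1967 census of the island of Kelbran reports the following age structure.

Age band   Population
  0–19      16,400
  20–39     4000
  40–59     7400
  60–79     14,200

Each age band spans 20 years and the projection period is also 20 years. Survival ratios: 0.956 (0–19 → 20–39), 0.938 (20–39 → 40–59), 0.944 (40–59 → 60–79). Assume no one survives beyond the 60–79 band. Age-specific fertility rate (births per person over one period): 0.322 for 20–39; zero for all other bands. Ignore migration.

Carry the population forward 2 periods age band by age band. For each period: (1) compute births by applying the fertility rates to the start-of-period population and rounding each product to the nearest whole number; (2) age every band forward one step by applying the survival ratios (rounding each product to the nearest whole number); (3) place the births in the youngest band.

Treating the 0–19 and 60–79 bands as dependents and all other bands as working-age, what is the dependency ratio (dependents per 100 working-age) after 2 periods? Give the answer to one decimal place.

53.9

[period 1]
Births: 4000 * 0.322 = 1288
20–39: 16400 * 0.956 = 15678
40–59: 4000 * 0.938 = 3752
60–79: 7400 * 0.944 = 6986
→ [1288, 15678, 3752, 6986]
[period 2]
Births: 15678 * 0.322 = 5048
20–39: 1288 * 0.956 = 1231
40–59: 15678 * 0.938 = 14706
60–79: 3752 * 0.944 = 3542
→ [5048, 1231, 14706, 3542]
Dependents (band 0–19 + band 60–79) = 5048 + 3542 = 8590; working-age = 15937; ratio = 8590/15937 × 100 = 53.9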